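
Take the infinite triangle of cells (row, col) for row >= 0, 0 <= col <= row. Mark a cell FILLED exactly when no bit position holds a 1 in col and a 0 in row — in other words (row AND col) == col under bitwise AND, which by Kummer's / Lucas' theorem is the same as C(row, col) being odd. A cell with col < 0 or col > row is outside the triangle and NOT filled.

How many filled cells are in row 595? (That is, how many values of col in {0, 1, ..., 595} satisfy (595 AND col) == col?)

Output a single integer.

Answer: 32

Derivation:
595 in binary = 1001010011
popcount(595) = number of 1-bits in 1001010011 = 5
A col c satisfies (595 AND c) == c iff every set bit of c is also set in 595; each of the 5 set bits of 595 can independently be on or off in c.
count = 2^5 = 32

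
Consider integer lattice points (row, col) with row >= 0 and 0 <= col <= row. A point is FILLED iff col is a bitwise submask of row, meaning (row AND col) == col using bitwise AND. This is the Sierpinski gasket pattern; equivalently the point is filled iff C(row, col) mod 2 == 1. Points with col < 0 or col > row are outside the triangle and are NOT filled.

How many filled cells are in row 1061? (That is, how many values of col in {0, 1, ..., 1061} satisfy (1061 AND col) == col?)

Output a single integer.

Answer: 16

Derivation:
1061 in binary = 10000100101
popcount(1061) = number of 1-bits in 10000100101 = 4
A col c satisfies (1061 AND c) == c iff every set bit of c is also set in 1061; each of the 4 set bits of 1061 can independently be on or off in c.
count = 2^4 = 16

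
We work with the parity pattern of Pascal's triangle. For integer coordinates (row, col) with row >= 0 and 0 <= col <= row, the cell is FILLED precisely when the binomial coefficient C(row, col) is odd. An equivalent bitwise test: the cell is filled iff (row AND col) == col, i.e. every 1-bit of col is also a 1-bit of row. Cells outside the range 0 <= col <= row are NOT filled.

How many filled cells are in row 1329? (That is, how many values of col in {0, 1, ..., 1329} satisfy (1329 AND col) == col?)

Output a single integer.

Answer: 32

Derivation:
1329 in binary = 10100110001
popcount(1329) = number of 1-bits in 10100110001 = 5
A col c satisfies (1329 AND c) == c iff every set bit of c is also set in 1329; each of the 5 set bits of 1329 can independently be on or off in c.
count = 2^5 = 32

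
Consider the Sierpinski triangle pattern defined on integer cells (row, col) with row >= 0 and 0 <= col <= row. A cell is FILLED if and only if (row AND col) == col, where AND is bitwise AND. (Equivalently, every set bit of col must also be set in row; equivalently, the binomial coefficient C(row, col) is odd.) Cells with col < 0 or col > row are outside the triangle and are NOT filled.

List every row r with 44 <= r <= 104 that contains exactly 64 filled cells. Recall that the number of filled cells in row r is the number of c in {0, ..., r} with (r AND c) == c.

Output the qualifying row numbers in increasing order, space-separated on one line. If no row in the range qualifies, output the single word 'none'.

Answer: 63 95

Derivation:
Row r has 2^popcount(r) filled cells, so we need popcount(r) = log2(64) = 6.
Scan r = 44..104 and keep those with exactly 6 one-bits:
r=44=101100 popcount=3 -> skip
r=45=101101 popcount=4 -> skip
r=46=101110 popcount=4 -> skip
r=47=101111 popcount=5 -> skip
r=48=110000 popcount=2 -> skip
r=49=110001 popcount=3 -> skip
r=50=110010 popcount=3 -> skip
r=51=110011 popcount=4 -> skip
r=52=110100 popcount=3 -> skip
r=53=110101 popcount=4 -> skip
r=54=110110 popcount=4 -> skip
r=55=110111 popcount=5 -> skip
r=56=111000 popcount=3 -> skip
r=57=111001 popcount=4 -> skip
r=58=111010 popcount=4 -> skip
r=59=111011 popcount=5 -> skip
r=60=111100 popcount=4 -> skip
r=61=111101 popcount=5 -> skip
r=62=111110 popcount=5 -> skip
r=63=111111 popcount=6 -> KEEP
r=64=1000000 popcount=1 -> skip
r=65=1000001 popcount=2 -> skip
r=66=1000010 popcount=2 -> skip
r=67=1000011 popcount=3 -> skip
r=68=1000100 popcount=2 -> skip
r=69=1000101 popcount=3 -> skip
r=70=1000110 popcount=3 -> skip
r=71=1000111 popcount=4 -> skip
r=72=1001000 popcount=2 -> skip
r=73=1001001 popcount=3 -> skip
r=74=1001010 popcount=3 -> skip
r=75=1001011 popcount=4 -> skip
r=76=1001100 popcount=3 -> skip
r=77=1001101 popcount=4 -> skip
r=78=1001110 popcount=4 -> skip
r=79=1001111 popcount=5 -> skip
r=80=1010000 popcount=2 -> skip
r=81=1010001 popcount=3 -> skip
r=82=1010010 popcount=3 -> skip
r=83=1010011 popcount=4 -> skip
r=84=1010100 popcount=3 -> skip
r=85=1010101 popcount=4 -> skip
r=86=1010110 popcount=4 -> skip
r=87=1010111 popcount=5 -> skip
r=88=1011000 popcount=3 -> skip
r=89=1011001 popcount=4 -> skip
r=90=1011010 popcount=4 -> skip
r=91=1011011 popcount=5 -> skip
r=92=1011100 popcount=4 -> skip
r=93=1011101 popcount=5 -> skip
r=94=1011110 popcount=5 -> skip
r=95=1011111 popcount=6 -> KEEP
r=96=1100000 popcount=2 -> skip
r=97=1100001 popcount=3 -> skip
r=98=1100010 popcount=3 -> skip
r=99=1100011 popcount=4 -> skip
r=100=1100100 popcount=3 -> skip
r=101=1100101 popcount=4 -> skip
r=102=1100110 popcount=4 -> skip
r=103=1100111 popcount=5 -> skip
r=104=1101000 popcount=3 -> skip
Kept rows: 63 95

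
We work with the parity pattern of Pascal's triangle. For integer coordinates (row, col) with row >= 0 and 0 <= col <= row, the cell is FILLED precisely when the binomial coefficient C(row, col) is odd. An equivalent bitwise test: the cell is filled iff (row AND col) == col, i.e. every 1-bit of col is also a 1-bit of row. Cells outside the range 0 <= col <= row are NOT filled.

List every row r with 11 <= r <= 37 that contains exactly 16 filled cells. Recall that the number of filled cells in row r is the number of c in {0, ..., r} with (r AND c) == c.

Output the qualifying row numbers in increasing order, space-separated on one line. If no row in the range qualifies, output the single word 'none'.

Row r has 2^popcount(r) filled cells, so we need popcount(r) = log2(16) = 4.
Scan r = 11..37 and keep those with exactly 4 one-bits:
r=11=1011 popcount=3 -> skip
r=12=1100 popcount=2 -> skip
r=13=1101 popcount=3 -> skip
r=14=1110 popcount=3 -> skip
r=15=1111 popcount=4 -> KEEP
r=16=10000 popcount=1 -> skip
r=17=10001 popcount=2 -> skip
r=18=10010 popcount=2 -> skip
r=19=10011 popcount=3 -> skip
r=20=10100 popcount=2 -> skip
r=21=10101 popcount=3 -> skip
r=22=10110 popcount=3 -> skip
r=23=10111 popcount=4 -> KEEP
r=24=11000 popcount=2 -> skip
r=25=11001 popcount=3 -> skip
r=26=11010 popcount=3 -> skip
r=27=11011 popcount=4 -> KEEP
r=28=11100 popcount=3 -> skip
r=29=11101 popcount=4 -> KEEP
r=30=11110 popcount=4 -> KEEP
r=31=11111 popcount=5 -> skip
r=32=100000 popcount=1 -> skip
r=33=100001 popcount=2 -> skip
r=34=100010 popcount=2 -> skip
r=35=100011 popcount=3 -> skip
r=36=100100 popcount=2 -> skip
r=37=100101 popcount=3 -> skip
Kept rows: 15 23 27 29 30

Answer: 15 23 27 29 30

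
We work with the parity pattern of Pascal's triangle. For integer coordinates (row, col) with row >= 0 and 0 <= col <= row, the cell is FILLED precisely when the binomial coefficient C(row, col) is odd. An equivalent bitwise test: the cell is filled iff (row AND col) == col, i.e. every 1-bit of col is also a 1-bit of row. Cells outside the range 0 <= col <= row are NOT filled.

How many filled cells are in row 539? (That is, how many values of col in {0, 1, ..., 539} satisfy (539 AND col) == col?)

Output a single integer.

539 in binary = 1000011011
popcount(539) = number of 1-bits in 1000011011 = 5
A col c satisfies (539 AND c) == c iff every set bit of c is also set in 539; each of the 5 set bits of 539 can independently be on or off in c.
count = 2^5 = 32

Answer: 32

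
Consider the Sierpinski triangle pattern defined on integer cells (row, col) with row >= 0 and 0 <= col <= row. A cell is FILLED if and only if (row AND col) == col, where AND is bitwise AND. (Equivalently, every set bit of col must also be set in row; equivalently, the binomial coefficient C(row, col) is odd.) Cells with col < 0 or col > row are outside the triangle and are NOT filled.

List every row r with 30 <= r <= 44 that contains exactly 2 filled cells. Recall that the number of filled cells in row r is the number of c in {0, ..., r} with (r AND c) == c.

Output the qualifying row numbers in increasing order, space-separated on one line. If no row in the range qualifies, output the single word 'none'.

Row r has 2^popcount(r) filled cells, so we need popcount(r) = log2(2) = 1.
Scan r = 30..44 and keep those with exactly 1 one-bits:
r=30=11110 popcount=4 -> skip
r=31=11111 popcount=5 -> skip
r=32=100000 popcount=1 -> KEEP
r=33=100001 popcount=2 -> skip
r=34=100010 popcount=2 -> skip
r=35=100011 popcount=3 -> skip
r=36=100100 popcount=2 -> skip
r=37=100101 popcount=3 -> skip
r=38=100110 popcount=3 -> skip
r=39=100111 popcount=4 -> skip
r=40=101000 popcount=2 -> skip
r=41=101001 popcount=3 -> skip
r=42=101010 popcount=3 -> skip
r=43=101011 popcount=4 -> skip
r=44=101100 popcount=3 -> skip
Kept rows: 32

Answer: 32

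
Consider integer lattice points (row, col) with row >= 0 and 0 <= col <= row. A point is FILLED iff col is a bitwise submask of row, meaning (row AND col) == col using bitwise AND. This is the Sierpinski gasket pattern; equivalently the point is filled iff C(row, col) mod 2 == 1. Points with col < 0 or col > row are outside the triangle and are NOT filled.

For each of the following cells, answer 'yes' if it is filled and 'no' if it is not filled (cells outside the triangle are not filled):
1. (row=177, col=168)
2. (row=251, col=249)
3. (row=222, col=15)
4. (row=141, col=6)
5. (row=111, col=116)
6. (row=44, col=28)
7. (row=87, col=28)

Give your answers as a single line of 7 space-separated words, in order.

Answer: no yes no no no no no

Derivation:
(177,168): row=0b10110001, col=0b10101000, row AND col = 0b10100000 = 160; 160 != 168 -> empty
(251,249): row=0b11111011, col=0b11111001, row AND col = 0b11111001 = 249; 249 == 249 -> filled
(222,15): row=0b11011110, col=0b1111, row AND col = 0b1110 = 14; 14 != 15 -> empty
(141,6): row=0b10001101, col=0b110, row AND col = 0b100 = 4; 4 != 6 -> empty
(111,116): col outside [0, 111] -> not filled
(44,28): row=0b101100, col=0b11100, row AND col = 0b1100 = 12; 12 != 28 -> empty
(87,28): row=0b1010111, col=0b11100, row AND col = 0b10100 = 20; 20 != 28 -> empty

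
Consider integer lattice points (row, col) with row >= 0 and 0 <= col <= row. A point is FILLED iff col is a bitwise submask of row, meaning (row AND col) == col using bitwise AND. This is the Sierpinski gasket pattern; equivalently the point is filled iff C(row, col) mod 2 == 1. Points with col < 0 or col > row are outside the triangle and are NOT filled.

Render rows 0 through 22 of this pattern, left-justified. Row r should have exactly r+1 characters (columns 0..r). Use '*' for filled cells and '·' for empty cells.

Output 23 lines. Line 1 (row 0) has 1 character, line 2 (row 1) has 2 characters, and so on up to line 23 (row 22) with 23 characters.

Answer: *
**
*·*
****
*···*
**··**
*·*·*·*
********
*·······*
**······**
*·*·····*·*
****····****
*···*···*···*
**··**··**··**
*·*·*·*·*·*·*·*
****************
*···············*
**··············**
*·*·············*·*
****············****
*···*···········*···*
**··**··········**··**
*·*·*·*·········*·*·*·*

Derivation:
r0=0: *
r1=1: **
r2=10: *·*
r3=11: ****
r4=100: *···*
r5=101: **··**
r6=110: *·*·*·*
r7=111: ********
r8=1000: *·······*
r9=1001: **······**
r10=1010: *·*·····*·*
r11=1011: ****····****
r12=1100: *···*···*···*
r13=1101: **··**··**··**
r14=1110: *·*·*·*·*·*·*·*
r15=1111: ****************
r16=10000: *···············*
r17=10001: **··············**
r18=10010: *·*·············*·*
r19=10011: ****············****
r20=10100: *···*···········*···*
r21=10101: **··**··········**··**
r22=10110: *·*·*·*·········*·*·*·*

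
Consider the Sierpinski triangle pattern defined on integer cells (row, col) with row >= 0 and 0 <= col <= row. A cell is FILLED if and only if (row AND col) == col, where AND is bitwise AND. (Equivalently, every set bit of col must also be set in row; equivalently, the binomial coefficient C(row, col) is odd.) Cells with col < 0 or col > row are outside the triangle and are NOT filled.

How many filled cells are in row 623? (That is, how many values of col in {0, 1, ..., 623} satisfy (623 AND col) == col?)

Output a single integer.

623 in binary = 1001101111
popcount(623) = number of 1-bits in 1001101111 = 7
A col c satisfies (623 AND c) == c iff every set bit of c is also set in 623; each of the 7 set bits of 623 can independently be on or off in c.
count = 2^7 = 128

Answer: 128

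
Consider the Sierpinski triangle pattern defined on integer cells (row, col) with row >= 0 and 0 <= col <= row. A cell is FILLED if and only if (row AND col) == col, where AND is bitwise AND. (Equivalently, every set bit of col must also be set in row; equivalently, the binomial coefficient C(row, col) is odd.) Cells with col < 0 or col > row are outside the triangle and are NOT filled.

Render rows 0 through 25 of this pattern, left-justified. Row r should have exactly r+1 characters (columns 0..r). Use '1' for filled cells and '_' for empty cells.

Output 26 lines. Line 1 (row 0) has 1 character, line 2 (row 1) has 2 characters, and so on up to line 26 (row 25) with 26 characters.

r0=0: 1
r1=1: 11
r2=10: 1_1
r3=11: 1111
r4=100: 1___1
r5=101: 11__11
r6=110: 1_1_1_1
r7=111: 11111111
r8=1000: 1_______1
r9=1001: 11______11
r10=1010: 1_1_____1_1
r11=1011: 1111____1111
r12=1100: 1___1___1___1
r13=1101: 11__11__11__11
r14=1110: 1_1_1_1_1_1_1_1
r15=1111: 1111111111111111
r16=10000: 1_______________1
r17=10001: 11______________11
r18=10010: 1_1_____________1_1
r19=10011: 1111____________1111
r20=10100: 1___1___________1___1
r21=10101: 11__11__________11__11
r22=10110: 1_1_1_1_________1_1_1_1
r23=10111: 11111111________11111111
r24=11000: 1_______1_______1_______1
r25=11001: 11______11______11______11

Answer: 1
11
1_1
1111
1___1
11__11
1_1_1_1
11111111
1_______1
11______11
1_1_____1_1
1111____1111
1___1___1___1
11__11__11__11
1_1_1_1_1_1_1_1
1111111111111111
1_______________1
11______________11
1_1_____________1_1
1111____________1111
1___1___________1___1
11__11__________11__11
1_1_1_1_________1_1_1_1
11111111________11111111
1_______1_______1_______1
11______11______11______11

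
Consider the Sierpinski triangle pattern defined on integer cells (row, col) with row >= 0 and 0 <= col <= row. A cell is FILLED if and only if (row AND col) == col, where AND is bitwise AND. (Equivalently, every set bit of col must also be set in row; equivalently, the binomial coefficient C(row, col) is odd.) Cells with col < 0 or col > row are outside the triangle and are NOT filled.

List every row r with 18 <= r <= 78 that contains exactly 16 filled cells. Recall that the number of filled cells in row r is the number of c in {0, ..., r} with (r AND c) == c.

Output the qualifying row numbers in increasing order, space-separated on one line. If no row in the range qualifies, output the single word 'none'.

Answer: 23 27 29 30 39 43 45 46 51 53 54 57 58 60 71 75 77 78

Derivation:
Row r has 2^popcount(r) filled cells, so we need popcount(r) = log2(16) = 4.
Scan r = 18..78 and keep those with exactly 4 one-bits:
r=18=10010 popcount=2 -> skip
r=19=10011 popcount=3 -> skip
r=20=10100 popcount=2 -> skip
r=21=10101 popcount=3 -> skip
r=22=10110 popcount=3 -> skip
r=23=10111 popcount=4 -> KEEP
r=24=11000 popcount=2 -> skip
r=25=11001 popcount=3 -> skip
r=26=11010 popcount=3 -> skip
r=27=11011 popcount=4 -> KEEP
r=28=11100 popcount=3 -> skip
r=29=11101 popcount=4 -> KEEP
r=30=11110 popcount=4 -> KEEP
r=31=11111 popcount=5 -> skip
r=32=100000 popcount=1 -> skip
r=33=100001 popcount=2 -> skip
r=34=100010 popcount=2 -> skip
r=35=100011 popcount=3 -> skip
r=36=100100 popcount=2 -> skip
r=37=100101 popcount=3 -> skip
r=38=100110 popcount=3 -> skip
r=39=100111 popcount=4 -> KEEP
r=40=101000 popcount=2 -> skip
r=41=101001 popcount=3 -> skip
r=42=101010 popcount=3 -> skip
r=43=101011 popcount=4 -> KEEP
r=44=101100 popcount=3 -> skip
r=45=101101 popcount=4 -> KEEP
r=46=101110 popcount=4 -> KEEP
r=47=101111 popcount=5 -> skip
r=48=110000 popcount=2 -> skip
r=49=110001 popcount=3 -> skip
r=50=110010 popcount=3 -> skip
r=51=110011 popcount=4 -> KEEP
r=52=110100 popcount=3 -> skip
r=53=110101 popcount=4 -> KEEP
r=54=110110 popcount=4 -> KEEP
r=55=110111 popcount=5 -> skip
r=56=111000 popcount=3 -> skip
r=57=111001 popcount=4 -> KEEP
r=58=111010 popcount=4 -> KEEP
r=59=111011 popcount=5 -> skip
r=60=111100 popcount=4 -> KEEP
r=61=111101 popcount=5 -> skip
r=62=111110 popcount=5 -> skip
r=63=111111 popcount=6 -> skip
r=64=1000000 popcount=1 -> skip
r=65=1000001 popcount=2 -> skip
r=66=1000010 popcount=2 -> skip
r=67=1000011 popcount=3 -> skip
r=68=1000100 popcount=2 -> skip
r=69=1000101 popcount=3 -> skip
r=70=1000110 popcount=3 -> skip
r=71=1000111 popcount=4 -> KEEP
r=72=1001000 popcount=2 -> skip
r=73=1001001 popcount=3 -> skip
r=74=1001010 popcount=3 -> skip
r=75=1001011 popcount=4 -> KEEP
r=76=1001100 popcount=3 -> skip
r=77=1001101 popcount=4 -> KEEP
r=78=1001110 popcount=4 -> KEEP
Kept rows: 23 27 29 30 39 43 45 46 51 53 54 57 58 60 71 75 77 78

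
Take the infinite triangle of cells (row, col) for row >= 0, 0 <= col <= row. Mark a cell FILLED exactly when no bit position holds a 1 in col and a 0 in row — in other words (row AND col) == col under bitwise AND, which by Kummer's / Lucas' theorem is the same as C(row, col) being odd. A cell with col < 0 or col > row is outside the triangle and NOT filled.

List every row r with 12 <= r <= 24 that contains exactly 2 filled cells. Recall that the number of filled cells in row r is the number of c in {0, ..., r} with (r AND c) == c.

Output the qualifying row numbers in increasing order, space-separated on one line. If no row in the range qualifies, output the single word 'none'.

Row r has 2^popcount(r) filled cells, so we need popcount(r) = log2(2) = 1.
Scan r = 12..24 and keep those with exactly 1 one-bits:
r=12=1100 popcount=2 -> skip
r=13=1101 popcount=3 -> skip
r=14=1110 popcount=3 -> skip
r=15=1111 popcount=4 -> skip
r=16=10000 popcount=1 -> KEEP
r=17=10001 popcount=2 -> skip
r=18=10010 popcount=2 -> skip
r=19=10011 popcount=3 -> skip
r=20=10100 popcount=2 -> skip
r=21=10101 popcount=3 -> skip
r=22=10110 popcount=3 -> skip
r=23=10111 popcount=4 -> skip
r=24=11000 popcount=2 -> skip
Kept rows: 16

Answer: 16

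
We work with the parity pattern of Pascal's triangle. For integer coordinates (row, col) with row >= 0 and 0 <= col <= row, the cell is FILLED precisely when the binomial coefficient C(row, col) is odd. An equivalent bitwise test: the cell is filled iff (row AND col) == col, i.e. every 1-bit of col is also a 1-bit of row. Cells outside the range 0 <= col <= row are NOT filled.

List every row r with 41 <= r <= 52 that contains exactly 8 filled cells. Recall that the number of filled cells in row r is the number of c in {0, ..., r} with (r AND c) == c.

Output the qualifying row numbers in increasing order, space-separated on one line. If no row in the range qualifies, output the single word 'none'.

Answer: 41 42 44 49 50 52

Derivation:
Row r has 2^popcount(r) filled cells, so we need popcount(r) = log2(8) = 3.
Scan r = 41..52 and keep those with exactly 3 one-bits:
r=41=101001 popcount=3 -> KEEP
r=42=101010 popcount=3 -> KEEP
r=43=101011 popcount=4 -> skip
r=44=101100 popcount=3 -> KEEP
r=45=101101 popcount=4 -> skip
r=46=101110 popcount=4 -> skip
r=47=101111 popcount=5 -> skip
r=48=110000 popcount=2 -> skip
r=49=110001 popcount=3 -> KEEP
r=50=110010 popcount=3 -> KEEP
r=51=110011 popcount=4 -> skip
r=52=110100 popcount=3 -> KEEP
Kept rows: 41 42 44 49 50 52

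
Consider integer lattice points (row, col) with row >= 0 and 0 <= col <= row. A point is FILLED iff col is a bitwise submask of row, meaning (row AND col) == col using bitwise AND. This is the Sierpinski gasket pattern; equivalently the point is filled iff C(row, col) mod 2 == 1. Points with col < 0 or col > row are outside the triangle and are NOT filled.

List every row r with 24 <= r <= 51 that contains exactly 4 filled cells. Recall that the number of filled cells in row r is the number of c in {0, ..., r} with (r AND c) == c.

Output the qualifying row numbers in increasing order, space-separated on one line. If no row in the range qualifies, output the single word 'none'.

Answer: 24 33 34 36 40 48

Derivation:
Row r has 2^popcount(r) filled cells, so we need popcount(r) = log2(4) = 2.
Scan r = 24..51 and keep those with exactly 2 one-bits:
r=24=11000 popcount=2 -> KEEP
r=25=11001 popcount=3 -> skip
r=26=11010 popcount=3 -> skip
r=27=11011 popcount=4 -> skip
r=28=11100 popcount=3 -> skip
r=29=11101 popcount=4 -> skip
r=30=11110 popcount=4 -> skip
r=31=11111 popcount=5 -> skip
r=32=100000 popcount=1 -> skip
r=33=100001 popcount=2 -> KEEP
r=34=100010 popcount=2 -> KEEP
r=35=100011 popcount=3 -> skip
r=36=100100 popcount=2 -> KEEP
r=37=100101 popcount=3 -> skip
r=38=100110 popcount=3 -> skip
r=39=100111 popcount=4 -> skip
r=40=101000 popcount=2 -> KEEP
r=41=101001 popcount=3 -> skip
r=42=101010 popcount=3 -> skip
r=43=101011 popcount=4 -> skip
r=44=101100 popcount=3 -> skip
r=45=101101 popcount=4 -> skip
r=46=101110 popcount=4 -> skip
r=47=101111 popcount=5 -> skip
r=48=110000 popcount=2 -> KEEP
r=49=110001 popcount=3 -> skip
r=50=110010 popcount=3 -> skip
r=51=110011 popcount=4 -> skip
Kept rows: 24 33 34 36 40 48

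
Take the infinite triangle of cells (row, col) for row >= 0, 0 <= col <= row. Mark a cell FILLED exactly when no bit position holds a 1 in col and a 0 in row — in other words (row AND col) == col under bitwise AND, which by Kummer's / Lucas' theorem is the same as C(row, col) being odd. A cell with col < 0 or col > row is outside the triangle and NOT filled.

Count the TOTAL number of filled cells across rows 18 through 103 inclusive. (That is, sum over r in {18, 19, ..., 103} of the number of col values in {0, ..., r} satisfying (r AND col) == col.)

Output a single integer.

r18=10010 pc2: +4 =4
r19=10011 pc3: +8 =12
r20=10100 pc2: +4 =16
r21=10101 pc3: +8 =24
r22=10110 pc3: +8 =32
r23=10111 pc4: +16 =48
r24=11000 pc2: +4 =52
r25=11001 pc3: +8 =60
r26=11010 pc3: +8 =68
r27=11011 pc4: +16 =84
r28=11100 pc3: +8 =92
r29=11101 pc4: +16 =108
r30=11110 pc4: +16 =124
r31=11111 pc5: +32 =156
r32=100000 pc1: +2 =158
r33=100001 pc2: +4 =162
r34=100010 pc2: +4 =166
r35=100011 pc3: +8 =174
r36=100100 pc2: +4 =178
r37=100101 pc3: +8 =186
r38=100110 pc3: +8 =194
r39=100111 pc4: +16 =210
r40=101000 pc2: +4 =214
r41=101001 pc3: +8 =222
r42=101010 pc3: +8 =230
r43=101011 pc4: +16 =246
r44=101100 pc3: +8 =254
r45=101101 pc4: +16 =270
r46=101110 pc4: +16 =286
r47=101111 pc5: +32 =318
r48=110000 pc2: +4 =322
r49=110001 pc3: +8 =330
r50=110010 pc3: +8 =338
r51=110011 pc4: +16 =354
r52=110100 pc3: +8 =362
r53=110101 pc4: +16 =378
r54=110110 pc4: +16 =394
r55=110111 pc5: +32 =426
r56=111000 pc3: +8 =434
r57=111001 pc4: +16 =450
r58=111010 pc4: +16 =466
r59=111011 pc5: +32 =498
r60=111100 pc4: +16 =514
r61=111101 pc5: +32 =546
r62=111110 pc5: +32 =578
r63=111111 pc6: +64 =642
r64=1000000 pc1: +2 =644
r65=1000001 pc2: +4 =648
r66=1000010 pc2: +4 =652
r67=1000011 pc3: +8 =660
r68=1000100 pc2: +4 =664
r69=1000101 pc3: +8 =672
r70=1000110 pc3: +8 =680
r71=1000111 pc4: +16 =696
r72=1001000 pc2: +4 =700
r73=1001001 pc3: +8 =708
r74=1001010 pc3: +8 =716
r75=1001011 pc4: +16 =732
r76=1001100 pc3: +8 =740
r77=1001101 pc4: +16 =756
r78=1001110 pc4: +16 =772
r79=1001111 pc5: +32 =804
r80=1010000 pc2: +4 =808
r81=1010001 pc3: +8 =816
r82=1010010 pc3: +8 =824
r83=1010011 pc4: +16 =840
r84=1010100 pc3: +8 =848
r85=1010101 pc4: +16 =864
r86=1010110 pc4: +16 =880
r87=1010111 pc5: +32 =912
r88=1011000 pc3: +8 =920
r89=1011001 pc4: +16 =936
r90=1011010 pc4: +16 =952
r91=1011011 pc5: +32 =984
r92=1011100 pc4: +16 =1000
r93=1011101 pc5: +32 =1032
r94=1011110 pc5: +32 =1064
r95=1011111 pc6: +64 =1128
r96=1100000 pc2: +4 =1132
r97=1100001 pc3: +8 =1140
r98=1100010 pc3: +8 =1148
r99=1100011 pc4: +16 =1164
r100=1100100 pc3: +8 =1172
r101=1100101 pc4: +16 =1188
r102=1100110 pc4: +16 =1204
r103=1100111 pc5: +32 =1236

Answer: 1236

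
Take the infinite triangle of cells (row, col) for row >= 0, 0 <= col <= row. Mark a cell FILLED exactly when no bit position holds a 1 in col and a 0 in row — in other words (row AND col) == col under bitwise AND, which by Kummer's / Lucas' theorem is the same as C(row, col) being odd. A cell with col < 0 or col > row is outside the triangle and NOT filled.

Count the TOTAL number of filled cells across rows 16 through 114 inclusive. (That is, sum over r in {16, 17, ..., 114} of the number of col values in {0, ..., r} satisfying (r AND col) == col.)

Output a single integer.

r16=10000 pc1: +2 =2
r17=10001 pc2: +4 =6
r18=10010 pc2: +4 =10
r19=10011 pc3: +8 =18
r20=10100 pc2: +4 =22
r21=10101 pc3: +8 =30
r22=10110 pc3: +8 =38
r23=10111 pc4: +16 =54
r24=11000 pc2: +4 =58
r25=11001 pc3: +8 =66
r26=11010 pc3: +8 =74
r27=11011 pc4: +16 =90
r28=11100 pc3: +8 =98
r29=11101 pc4: +16 =114
r30=11110 pc4: +16 =130
r31=11111 pc5: +32 =162
r32=100000 pc1: +2 =164
r33=100001 pc2: +4 =168
r34=100010 pc2: +4 =172
r35=100011 pc3: +8 =180
r36=100100 pc2: +4 =184
r37=100101 pc3: +8 =192
r38=100110 pc3: +8 =200
r39=100111 pc4: +16 =216
r40=101000 pc2: +4 =220
r41=101001 pc3: +8 =228
r42=101010 pc3: +8 =236
r43=101011 pc4: +16 =252
r44=101100 pc3: +8 =260
r45=101101 pc4: +16 =276
r46=101110 pc4: +16 =292
r47=101111 pc5: +32 =324
r48=110000 pc2: +4 =328
r49=110001 pc3: +8 =336
r50=110010 pc3: +8 =344
r51=110011 pc4: +16 =360
r52=110100 pc3: +8 =368
r53=110101 pc4: +16 =384
r54=110110 pc4: +16 =400
r55=110111 pc5: +32 =432
r56=111000 pc3: +8 =440
r57=111001 pc4: +16 =456
r58=111010 pc4: +16 =472
r59=111011 pc5: +32 =504
r60=111100 pc4: +16 =520
r61=111101 pc5: +32 =552
r62=111110 pc5: +32 =584
r63=111111 pc6: +64 =648
r64=1000000 pc1: +2 =650
r65=1000001 pc2: +4 =654
r66=1000010 pc2: +4 =658
r67=1000011 pc3: +8 =666
r68=1000100 pc2: +4 =670
r69=1000101 pc3: +8 =678
r70=1000110 pc3: +8 =686
r71=1000111 pc4: +16 =702
r72=1001000 pc2: +4 =706
r73=1001001 pc3: +8 =714
r74=1001010 pc3: +8 =722
r75=1001011 pc4: +16 =738
r76=1001100 pc3: +8 =746
r77=1001101 pc4: +16 =762
r78=1001110 pc4: +16 =778
r79=1001111 pc5: +32 =810
r80=1010000 pc2: +4 =814
r81=1010001 pc3: +8 =822
r82=1010010 pc3: +8 =830
r83=1010011 pc4: +16 =846
r84=1010100 pc3: +8 =854
r85=1010101 pc4: +16 =870
r86=1010110 pc4: +16 =886
r87=1010111 pc5: +32 =918
r88=1011000 pc3: +8 =926
r89=1011001 pc4: +16 =942
r90=1011010 pc4: +16 =958
r91=1011011 pc5: +32 =990
r92=1011100 pc4: +16 =1006
r93=1011101 pc5: +32 =1038
r94=1011110 pc5: +32 =1070
r95=1011111 pc6: +64 =1134
r96=1100000 pc2: +4 =1138
r97=1100001 pc3: +8 =1146
r98=1100010 pc3: +8 =1154
r99=1100011 pc4: +16 =1170
r100=1100100 pc3: +8 =1178
r101=1100101 pc4: +16 =1194
r102=1100110 pc4: +16 =1210
r103=1100111 pc5: +32 =1242
r104=1101000 pc3: +8 =1250
r105=1101001 pc4: +16 =1266
r106=1101010 pc4: +16 =1282
r107=1101011 pc5: +32 =1314
r108=1101100 pc4: +16 =1330
r109=1101101 pc5: +32 =1362
r110=1101110 pc5: +32 =1394
r111=1101111 pc6: +64 =1458
r112=1110000 pc3: +8 =1466
r113=1110001 pc4: +16 =1482
r114=1110010 pc4: +16 =1498

Answer: 1498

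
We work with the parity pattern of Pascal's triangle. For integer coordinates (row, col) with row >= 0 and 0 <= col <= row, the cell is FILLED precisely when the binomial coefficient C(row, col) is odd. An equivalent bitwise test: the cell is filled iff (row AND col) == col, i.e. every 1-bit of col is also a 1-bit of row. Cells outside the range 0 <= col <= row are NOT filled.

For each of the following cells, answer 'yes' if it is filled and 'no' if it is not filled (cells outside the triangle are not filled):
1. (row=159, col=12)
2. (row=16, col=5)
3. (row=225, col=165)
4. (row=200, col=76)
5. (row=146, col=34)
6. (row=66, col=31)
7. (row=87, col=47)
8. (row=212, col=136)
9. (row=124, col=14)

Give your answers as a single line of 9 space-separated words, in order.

Answer: yes no no no no no no no no

Derivation:
(159,12): row=0b10011111, col=0b1100, row AND col = 0b1100 = 12; 12 == 12 -> filled
(16,5): row=0b10000, col=0b101, row AND col = 0b0 = 0; 0 != 5 -> empty
(225,165): row=0b11100001, col=0b10100101, row AND col = 0b10100001 = 161; 161 != 165 -> empty
(200,76): row=0b11001000, col=0b1001100, row AND col = 0b1001000 = 72; 72 != 76 -> empty
(146,34): row=0b10010010, col=0b100010, row AND col = 0b10 = 2; 2 != 34 -> empty
(66,31): row=0b1000010, col=0b11111, row AND col = 0b10 = 2; 2 != 31 -> empty
(87,47): row=0b1010111, col=0b101111, row AND col = 0b111 = 7; 7 != 47 -> empty
(212,136): row=0b11010100, col=0b10001000, row AND col = 0b10000000 = 128; 128 != 136 -> empty
(124,14): row=0b1111100, col=0b1110, row AND col = 0b1100 = 12; 12 != 14 -> empty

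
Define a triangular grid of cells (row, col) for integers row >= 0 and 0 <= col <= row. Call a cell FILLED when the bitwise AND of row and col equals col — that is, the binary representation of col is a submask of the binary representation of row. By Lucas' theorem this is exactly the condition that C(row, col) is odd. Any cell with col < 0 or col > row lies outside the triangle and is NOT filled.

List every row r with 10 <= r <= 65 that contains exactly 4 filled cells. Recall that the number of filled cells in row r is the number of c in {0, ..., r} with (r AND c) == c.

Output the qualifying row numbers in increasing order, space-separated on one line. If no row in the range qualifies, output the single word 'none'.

Row r has 2^popcount(r) filled cells, so we need popcount(r) = log2(4) = 2.
Scan r = 10..65 and keep those with exactly 2 one-bits:
r=10=1010 popcount=2 -> KEEP
r=11=1011 popcount=3 -> skip
r=12=1100 popcount=2 -> KEEP
r=13=1101 popcount=3 -> skip
r=14=1110 popcount=3 -> skip
r=15=1111 popcount=4 -> skip
r=16=10000 popcount=1 -> skip
r=17=10001 popcount=2 -> KEEP
r=18=10010 popcount=2 -> KEEP
r=19=10011 popcount=3 -> skip
r=20=10100 popcount=2 -> KEEP
r=21=10101 popcount=3 -> skip
r=22=10110 popcount=3 -> skip
r=23=10111 popcount=4 -> skip
r=24=11000 popcount=2 -> KEEP
r=25=11001 popcount=3 -> skip
r=26=11010 popcount=3 -> skip
r=27=11011 popcount=4 -> skip
r=28=11100 popcount=3 -> skip
r=29=11101 popcount=4 -> skip
r=30=11110 popcount=4 -> skip
r=31=11111 popcount=5 -> skip
r=32=100000 popcount=1 -> skip
r=33=100001 popcount=2 -> KEEP
r=34=100010 popcount=2 -> KEEP
r=35=100011 popcount=3 -> skip
r=36=100100 popcount=2 -> KEEP
r=37=100101 popcount=3 -> skip
r=38=100110 popcount=3 -> skip
r=39=100111 popcount=4 -> skip
r=40=101000 popcount=2 -> KEEP
r=41=101001 popcount=3 -> skip
r=42=101010 popcount=3 -> skip
r=43=101011 popcount=4 -> skip
r=44=101100 popcount=3 -> skip
r=45=101101 popcount=4 -> skip
r=46=101110 popcount=4 -> skip
r=47=101111 popcount=5 -> skip
r=48=110000 popcount=2 -> KEEP
r=49=110001 popcount=3 -> skip
r=50=110010 popcount=3 -> skip
r=51=110011 popcount=4 -> skip
r=52=110100 popcount=3 -> skip
r=53=110101 popcount=4 -> skip
r=54=110110 popcount=4 -> skip
r=55=110111 popcount=5 -> skip
r=56=111000 popcount=3 -> skip
r=57=111001 popcount=4 -> skip
r=58=111010 popcount=4 -> skip
r=59=111011 popcount=5 -> skip
r=60=111100 popcount=4 -> skip
r=61=111101 popcount=5 -> skip
r=62=111110 popcount=5 -> skip
r=63=111111 popcount=6 -> skip
r=64=1000000 popcount=1 -> skip
r=65=1000001 popcount=2 -> KEEP
Kept rows: 10 12 17 18 20 24 33 34 36 40 48 65

Answer: 10 12 17 18 20 24 33 34 36 40 48 65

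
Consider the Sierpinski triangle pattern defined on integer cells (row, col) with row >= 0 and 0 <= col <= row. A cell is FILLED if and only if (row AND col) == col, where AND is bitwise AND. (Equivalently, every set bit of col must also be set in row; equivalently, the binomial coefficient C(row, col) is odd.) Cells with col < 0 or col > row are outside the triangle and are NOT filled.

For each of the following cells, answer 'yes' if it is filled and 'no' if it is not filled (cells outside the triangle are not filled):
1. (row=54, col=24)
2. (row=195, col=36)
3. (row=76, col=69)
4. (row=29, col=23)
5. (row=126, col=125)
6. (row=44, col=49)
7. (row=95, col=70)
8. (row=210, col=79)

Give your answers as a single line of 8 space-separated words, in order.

(54,24): row=0b110110, col=0b11000, row AND col = 0b10000 = 16; 16 != 24 -> empty
(195,36): row=0b11000011, col=0b100100, row AND col = 0b0 = 0; 0 != 36 -> empty
(76,69): row=0b1001100, col=0b1000101, row AND col = 0b1000100 = 68; 68 != 69 -> empty
(29,23): row=0b11101, col=0b10111, row AND col = 0b10101 = 21; 21 != 23 -> empty
(126,125): row=0b1111110, col=0b1111101, row AND col = 0b1111100 = 124; 124 != 125 -> empty
(44,49): col outside [0, 44] -> not filled
(95,70): row=0b1011111, col=0b1000110, row AND col = 0b1000110 = 70; 70 == 70 -> filled
(210,79): row=0b11010010, col=0b1001111, row AND col = 0b1000010 = 66; 66 != 79 -> empty

Answer: no no no no no no yes no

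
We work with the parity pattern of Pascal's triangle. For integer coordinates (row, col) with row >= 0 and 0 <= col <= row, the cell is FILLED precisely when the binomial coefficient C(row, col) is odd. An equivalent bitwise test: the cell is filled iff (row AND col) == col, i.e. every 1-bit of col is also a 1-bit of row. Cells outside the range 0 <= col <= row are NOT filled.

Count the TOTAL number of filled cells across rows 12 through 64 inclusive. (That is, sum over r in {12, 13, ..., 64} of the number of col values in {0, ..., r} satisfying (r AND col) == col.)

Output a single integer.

r12=1100 pc2: +4 =4
r13=1101 pc3: +8 =12
r14=1110 pc3: +8 =20
r15=1111 pc4: +16 =36
r16=10000 pc1: +2 =38
r17=10001 pc2: +4 =42
r18=10010 pc2: +4 =46
r19=10011 pc3: +8 =54
r20=10100 pc2: +4 =58
r21=10101 pc3: +8 =66
r22=10110 pc3: +8 =74
r23=10111 pc4: +16 =90
r24=11000 pc2: +4 =94
r25=11001 pc3: +8 =102
r26=11010 pc3: +8 =110
r27=11011 pc4: +16 =126
r28=11100 pc3: +8 =134
r29=11101 pc4: +16 =150
r30=11110 pc4: +16 =166
r31=11111 pc5: +32 =198
r32=100000 pc1: +2 =200
r33=100001 pc2: +4 =204
r34=100010 pc2: +4 =208
r35=100011 pc3: +8 =216
r36=100100 pc2: +4 =220
r37=100101 pc3: +8 =228
r38=100110 pc3: +8 =236
r39=100111 pc4: +16 =252
r40=101000 pc2: +4 =256
r41=101001 pc3: +8 =264
r42=101010 pc3: +8 =272
r43=101011 pc4: +16 =288
r44=101100 pc3: +8 =296
r45=101101 pc4: +16 =312
r46=101110 pc4: +16 =328
r47=101111 pc5: +32 =360
r48=110000 pc2: +4 =364
r49=110001 pc3: +8 =372
r50=110010 pc3: +8 =380
r51=110011 pc4: +16 =396
r52=110100 pc3: +8 =404
r53=110101 pc4: +16 =420
r54=110110 pc4: +16 =436
r55=110111 pc5: +32 =468
r56=111000 pc3: +8 =476
r57=111001 pc4: +16 =492
r58=111010 pc4: +16 =508
r59=111011 pc5: +32 =540
r60=111100 pc4: +16 =556
r61=111101 pc5: +32 =588
r62=111110 pc5: +32 =620
r63=111111 pc6: +64 =684
r64=1000000 pc1: +2 =686

Answer: 686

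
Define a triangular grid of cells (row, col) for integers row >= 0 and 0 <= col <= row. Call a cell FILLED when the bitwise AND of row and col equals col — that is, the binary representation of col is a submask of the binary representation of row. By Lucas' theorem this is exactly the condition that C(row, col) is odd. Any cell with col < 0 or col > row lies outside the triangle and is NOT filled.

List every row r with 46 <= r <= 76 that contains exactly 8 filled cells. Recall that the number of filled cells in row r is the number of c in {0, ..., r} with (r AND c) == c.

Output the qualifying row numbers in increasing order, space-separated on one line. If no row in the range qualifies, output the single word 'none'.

Row r has 2^popcount(r) filled cells, so we need popcount(r) = log2(8) = 3.
Scan r = 46..76 and keep those with exactly 3 one-bits:
r=46=101110 popcount=4 -> skip
r=47=101111 popcount=5 -> skip
r=48=110000 popcount=2 -> skip
r=49=110001 popcount=3 -> KEEP
r=50=110010 popcount=3 -> KEEP
r=51=110011 popcount=4 -> skip
r=52=110100 popcount=3 -> KEEP
r=53=110101 popcount=4 -> skip
r=54=110110 popcount=4 -> skip
r=55=110111 popcount=5 -> skip
r=56=111000 popcount=3 -> KEEP
r=57=111001 popcount=4 -> skip
r=58=111010 popcount=4 -> skip
r=59=111011 popcount=5 -> skip
r=60=111100 popcount=4 -> skip
r=61=111101 popcount=5 -> skip
r=62=111110 popcount=5 -> skip
r=63=111111 popcount=6 -> skip
r=64=1000000 popcount=1 -> skip
r=65=1000001 popcount=2 -> skip
r=66=1000010 popcount=2 -> skip
r=67=1000011 popcount=3 -> KEEP
r=68=1000100 popcount=2 -> skip
r=69=1000101 popcount=3 -> KEEP
r=70=1000110 popcount=3 -> KEEP
r=71=1000111 popcount=4 -> skip
r=72=1001000 popcount=2 -> skip
r=73=1001001 popcount=3 -> KEEP
r=74=1001010 popcount=3 -> KEEP
r=75=1001011 popcount=4 -> skip
r=76=1001100 popcount=3 -> KEEP
Kept rows: 49 50 52 56 67 69 70 73 74 76

Answer: 49 50 52 56 67 69 70 73 74 76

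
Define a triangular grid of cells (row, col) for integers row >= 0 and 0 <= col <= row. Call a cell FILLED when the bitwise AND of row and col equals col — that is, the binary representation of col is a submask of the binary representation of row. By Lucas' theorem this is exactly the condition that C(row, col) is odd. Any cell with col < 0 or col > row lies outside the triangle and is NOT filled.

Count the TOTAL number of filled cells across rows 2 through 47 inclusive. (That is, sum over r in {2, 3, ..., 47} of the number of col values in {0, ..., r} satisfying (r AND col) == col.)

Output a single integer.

Answer: 402

Derivation:
r2=10 pc1: +2 =2
r3=11 pc2: +4 =6
r4=100 pc1: +2 =8
r5=101 pc2: +4 =12
r6=110 pc2: +4 =16
r7=111 pc3: +8 =24
r8=1000 pc1: +2 =26
r9=1001 pc2: +4 =30
r10=1010 pc2: +4 =34
r11=1011 pc3: +8 =42
r12=1100 pc2: +4 =46
r13=1101 pc3: +8 =54
r14=1110 pc3: +8 =62
r15=1111 pc4: +16 =78
r16=10000 pc1: +2 =80
r17=10001 pc2: +4 =84
r18=10010 pc2: +4 =88
r19=10011 pc3: +8 =96
r20=10100 pc2: +4 =100
r21=10101 pc3: +8 =108
r22=10110 pc3: +8 =116
r23=10111 pc4: +16 =132
r24=11000 pc2: +4 =136
r25=11001 pc3: +8 =144
r26=11010 pc3: +8 =152
r27=11011 pc4: +16 =168
r28=11100 pc3: +8 =176
r29=11101 pc4: +16 =192
r30=11110 pc4: +16 =208
r31=11111 pc5: +32 =240
r32=100000 pc1: +2 =242
r33=100001 pc2: +4 =246
r34=100010 pc2: +4 =250
r35=100011 pc3: +8 =258
r36=100100 pc2: +4 =262
r37=100101 pc3: +8 =270
r38=100110 pc3: +8 =278
r39=100111 pc4: +16 =294
r40=101000 pc2: +4 =298
r41=101001 pc3: +8 =306
r42=101010 pc3: +8 =314
r43=101011 pc4: +16 =330
r44=101100 pc3: +8 =338
r45=101101 pc4: +16 =354
r46=101110 pc4: +16 =370
r47=101111 pc5: +32 =402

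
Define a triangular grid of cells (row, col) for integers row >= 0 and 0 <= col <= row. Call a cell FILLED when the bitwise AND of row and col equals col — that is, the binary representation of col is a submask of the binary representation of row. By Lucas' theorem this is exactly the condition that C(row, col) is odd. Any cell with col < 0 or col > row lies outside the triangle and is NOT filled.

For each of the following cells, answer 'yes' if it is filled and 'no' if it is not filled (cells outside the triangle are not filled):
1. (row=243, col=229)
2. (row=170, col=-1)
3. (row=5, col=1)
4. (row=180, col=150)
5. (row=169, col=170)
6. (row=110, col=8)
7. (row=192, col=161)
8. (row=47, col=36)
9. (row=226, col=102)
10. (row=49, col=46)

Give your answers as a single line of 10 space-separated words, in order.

Answer: no no yes no no yes no yes no no

Derivation:
(243,229): row=0b11110011, col=0b11100101, row AND col = 0b11100001 = 225; 225 != 229 -> empty
(170,-1): col outside [0, 170] -> not filled
(5,1): row=0b101, col=0b1, row AND col = 0b1 = 1; 1 == 1 -> filled
(180,150): row=0b10110100, col=0b10010110, row AND col = 0b10010100 = 148; 148 != 150 -> empty
(169,170): col outside [0, 169] -> not filled
(110,8): row=0b1101110, col=0b1000, row AND col = 0b1000 = 8; 8 == 8 -> filled
(192,161): row=0b11000000, col=0b10100001, row AND col = 0b10000000 = 128; 128 != 161 -> empty
(47,36): row=0b101111, col=0b100100, row AND col = 0b100100 = 36; 36 == 36 -> filled
(226,102): row=0b11100010, col=0b1100110, row AND col = 0b1100010 = 98; 98 != 102 -> empty
(49,46): row=0b110001, col=0b101110, row AND col = 0b100000 = 32; 32 != 46 -> empty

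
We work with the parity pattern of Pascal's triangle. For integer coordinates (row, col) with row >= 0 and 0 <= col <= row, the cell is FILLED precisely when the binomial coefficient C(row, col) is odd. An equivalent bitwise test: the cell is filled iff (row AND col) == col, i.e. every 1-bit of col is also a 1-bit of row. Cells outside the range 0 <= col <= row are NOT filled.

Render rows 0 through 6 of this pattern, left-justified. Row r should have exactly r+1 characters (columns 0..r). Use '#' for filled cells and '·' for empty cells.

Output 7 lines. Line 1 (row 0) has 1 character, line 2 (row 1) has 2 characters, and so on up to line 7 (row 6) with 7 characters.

r0=0: #
r1=1: ##
r2=10: #·#
r3=11: ####
r4=100: #···#
r5=101: ##··##
r6=110: #·#·#·#

Answer: #
##
#·#
####
#···#
##··##
#·#·#·#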